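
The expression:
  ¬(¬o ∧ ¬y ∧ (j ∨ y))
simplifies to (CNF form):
o ∨ y ∨ ¬j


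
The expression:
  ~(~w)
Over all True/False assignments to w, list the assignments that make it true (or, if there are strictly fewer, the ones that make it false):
is true only for:
  w=True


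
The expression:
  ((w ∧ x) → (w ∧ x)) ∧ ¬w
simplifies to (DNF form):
¬w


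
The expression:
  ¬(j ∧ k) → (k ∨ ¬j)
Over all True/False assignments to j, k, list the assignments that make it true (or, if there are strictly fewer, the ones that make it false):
is false only for:
  j=True, k=False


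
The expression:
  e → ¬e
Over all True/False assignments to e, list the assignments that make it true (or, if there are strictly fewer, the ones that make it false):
is true only for:
  e=False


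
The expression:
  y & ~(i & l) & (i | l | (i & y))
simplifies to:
y & (i | l) & (~i | ~l)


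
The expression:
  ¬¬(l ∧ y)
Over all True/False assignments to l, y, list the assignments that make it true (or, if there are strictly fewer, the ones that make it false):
is true only for:
  l=True, y=True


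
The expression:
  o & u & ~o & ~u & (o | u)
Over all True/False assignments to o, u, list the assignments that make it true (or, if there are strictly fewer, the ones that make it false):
is never true.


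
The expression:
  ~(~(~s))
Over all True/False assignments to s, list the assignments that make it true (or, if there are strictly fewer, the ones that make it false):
is true only for:
  s=False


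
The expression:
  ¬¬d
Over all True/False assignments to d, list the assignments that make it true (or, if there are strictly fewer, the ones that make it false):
is true only for:
  d=True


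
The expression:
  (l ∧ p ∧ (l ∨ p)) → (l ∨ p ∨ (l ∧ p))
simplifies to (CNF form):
True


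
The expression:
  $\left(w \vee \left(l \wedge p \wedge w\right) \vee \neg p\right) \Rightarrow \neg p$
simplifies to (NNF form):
$\neg p \vee \neg w$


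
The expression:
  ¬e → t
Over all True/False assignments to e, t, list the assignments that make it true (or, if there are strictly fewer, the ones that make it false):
is false only for:
  e=False, t=False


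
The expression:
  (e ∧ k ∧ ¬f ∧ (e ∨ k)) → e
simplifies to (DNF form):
True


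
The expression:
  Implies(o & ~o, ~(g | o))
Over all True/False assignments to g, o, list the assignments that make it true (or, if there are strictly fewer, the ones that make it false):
is always true.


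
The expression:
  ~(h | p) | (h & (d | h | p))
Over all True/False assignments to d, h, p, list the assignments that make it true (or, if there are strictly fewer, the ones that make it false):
is false only for:
  d=False, h=False, p=True;
  d=True, h=False, p=True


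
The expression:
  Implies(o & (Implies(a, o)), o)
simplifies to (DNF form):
True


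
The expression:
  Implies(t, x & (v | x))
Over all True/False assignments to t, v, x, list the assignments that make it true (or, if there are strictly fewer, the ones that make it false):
is false only for:
  t=True, v=False, x=False;
  t=True, v=True, x=False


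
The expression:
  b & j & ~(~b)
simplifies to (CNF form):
b & j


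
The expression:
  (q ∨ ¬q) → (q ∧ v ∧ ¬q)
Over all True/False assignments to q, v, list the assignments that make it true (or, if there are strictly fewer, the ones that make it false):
is never true.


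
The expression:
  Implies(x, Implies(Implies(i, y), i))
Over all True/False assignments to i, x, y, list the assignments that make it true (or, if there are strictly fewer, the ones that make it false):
is false only for:
  i=False, x=True, y=False;
  i=False, x=True, y=True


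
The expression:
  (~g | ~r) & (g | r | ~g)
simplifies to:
~g | ~r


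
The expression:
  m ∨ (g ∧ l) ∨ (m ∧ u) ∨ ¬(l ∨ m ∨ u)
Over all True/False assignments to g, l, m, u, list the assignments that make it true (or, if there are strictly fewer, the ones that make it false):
is false only for:
  g=False, l=False, m=False, u=True;
  g=False, l=True, m=False, u=False;
  g=False, l=True, m=False, u=True;
  g=True, l=False, m=False, u=True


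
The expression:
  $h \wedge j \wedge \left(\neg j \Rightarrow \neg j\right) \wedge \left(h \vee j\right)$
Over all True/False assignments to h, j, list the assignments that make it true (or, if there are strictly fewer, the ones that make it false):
is true only for:
  h=True, j=True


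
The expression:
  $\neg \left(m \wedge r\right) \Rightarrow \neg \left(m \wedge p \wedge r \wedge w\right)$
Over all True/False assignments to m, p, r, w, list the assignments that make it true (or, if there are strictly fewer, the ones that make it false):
is always true.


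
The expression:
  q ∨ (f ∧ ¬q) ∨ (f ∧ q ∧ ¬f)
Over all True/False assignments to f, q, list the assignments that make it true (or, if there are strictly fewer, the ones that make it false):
is false only for:
  f=False, q=False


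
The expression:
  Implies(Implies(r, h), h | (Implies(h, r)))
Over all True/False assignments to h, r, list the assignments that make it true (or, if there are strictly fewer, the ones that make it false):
is always true.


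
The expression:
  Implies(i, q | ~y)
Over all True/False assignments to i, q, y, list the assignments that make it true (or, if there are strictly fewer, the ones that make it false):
is false only for:
  i=True, q=False, y=True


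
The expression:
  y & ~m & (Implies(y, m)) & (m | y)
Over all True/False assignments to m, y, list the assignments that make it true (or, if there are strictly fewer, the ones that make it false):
is never true.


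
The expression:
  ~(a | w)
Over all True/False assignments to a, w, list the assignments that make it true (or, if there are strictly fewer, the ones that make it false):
is true only for:
  a=False, w=False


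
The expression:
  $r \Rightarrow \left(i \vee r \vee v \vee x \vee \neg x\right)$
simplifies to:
$\text{True}$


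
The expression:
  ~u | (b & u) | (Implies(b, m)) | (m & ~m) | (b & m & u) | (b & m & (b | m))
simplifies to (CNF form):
True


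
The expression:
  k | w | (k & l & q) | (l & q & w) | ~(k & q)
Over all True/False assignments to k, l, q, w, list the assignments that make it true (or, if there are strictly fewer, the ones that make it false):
is always true.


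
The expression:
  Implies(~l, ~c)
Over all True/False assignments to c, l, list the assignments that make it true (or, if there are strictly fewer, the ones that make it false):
is false only for:
  c=True, l=False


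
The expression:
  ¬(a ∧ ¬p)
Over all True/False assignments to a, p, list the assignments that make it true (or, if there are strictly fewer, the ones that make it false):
is false only for:
  a=True, p=False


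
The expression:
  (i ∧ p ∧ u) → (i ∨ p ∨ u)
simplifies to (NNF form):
True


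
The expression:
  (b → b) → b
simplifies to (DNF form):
b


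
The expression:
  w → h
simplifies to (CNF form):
h ∨ ¬w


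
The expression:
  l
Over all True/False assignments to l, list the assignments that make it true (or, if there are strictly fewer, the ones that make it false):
is true only for:
  l=True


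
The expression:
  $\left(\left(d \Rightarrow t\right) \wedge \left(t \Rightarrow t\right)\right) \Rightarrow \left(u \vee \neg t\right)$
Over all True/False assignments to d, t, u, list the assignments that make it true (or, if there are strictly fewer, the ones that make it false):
is false only for:
  d=False, t=True, u=False;
  d=True, t=True, u=False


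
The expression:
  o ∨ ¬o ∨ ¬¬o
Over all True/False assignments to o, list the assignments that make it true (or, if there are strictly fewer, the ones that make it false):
is always true.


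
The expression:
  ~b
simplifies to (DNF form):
~b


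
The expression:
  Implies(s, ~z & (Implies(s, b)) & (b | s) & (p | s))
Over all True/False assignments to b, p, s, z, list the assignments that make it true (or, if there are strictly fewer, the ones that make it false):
is false only for:
  b=False, p=False, s=True, z=False;
  b=False, p=False, s=True, z=True;
  b=False, p=True, s=True, z=False;
  b=False, p=True, s=True, z=True;
  b=True, p=False, s=True, z=True;
  b=True, p=True, s=True, z=True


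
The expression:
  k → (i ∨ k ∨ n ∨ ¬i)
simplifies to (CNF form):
True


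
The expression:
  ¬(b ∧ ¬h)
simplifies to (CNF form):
h ∨ ¬b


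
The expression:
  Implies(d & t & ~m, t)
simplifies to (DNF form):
True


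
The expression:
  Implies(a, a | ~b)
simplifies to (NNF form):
True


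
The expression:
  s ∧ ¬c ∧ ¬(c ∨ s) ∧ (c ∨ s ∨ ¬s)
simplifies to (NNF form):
False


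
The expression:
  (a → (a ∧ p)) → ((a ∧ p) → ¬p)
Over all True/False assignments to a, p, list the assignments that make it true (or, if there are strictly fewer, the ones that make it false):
is false only for:
  a=True, p=True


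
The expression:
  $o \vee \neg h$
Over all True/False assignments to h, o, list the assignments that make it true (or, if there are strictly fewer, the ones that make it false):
is false only for:
  h=True, o=False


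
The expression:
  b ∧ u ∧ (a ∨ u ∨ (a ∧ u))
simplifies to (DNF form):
b ∧ u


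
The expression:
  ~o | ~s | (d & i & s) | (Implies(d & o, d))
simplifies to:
True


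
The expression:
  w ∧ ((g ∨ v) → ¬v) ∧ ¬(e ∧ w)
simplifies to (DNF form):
w ∧ ¬e ∧ ¬v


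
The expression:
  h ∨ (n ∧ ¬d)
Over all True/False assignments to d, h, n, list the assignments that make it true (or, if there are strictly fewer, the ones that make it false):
is false only for:
  d=False, h=False, n=False;
  d=True, h=False, n=False;
  d=True, h=False, n=True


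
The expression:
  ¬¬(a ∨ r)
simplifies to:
a ∨ r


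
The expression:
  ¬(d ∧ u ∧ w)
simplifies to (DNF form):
¬d ∨ ¬u ∨ ¬w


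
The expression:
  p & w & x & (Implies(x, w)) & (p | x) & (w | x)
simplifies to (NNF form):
p & w & x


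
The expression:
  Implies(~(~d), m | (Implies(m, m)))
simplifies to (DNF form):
True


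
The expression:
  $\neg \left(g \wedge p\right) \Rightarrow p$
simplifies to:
$p$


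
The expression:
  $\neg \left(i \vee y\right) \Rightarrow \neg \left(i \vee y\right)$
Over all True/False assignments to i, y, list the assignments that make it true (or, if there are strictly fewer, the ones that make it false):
is always true.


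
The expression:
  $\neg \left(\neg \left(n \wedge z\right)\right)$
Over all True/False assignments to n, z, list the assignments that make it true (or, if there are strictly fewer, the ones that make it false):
is true only for:
  n=True, z=True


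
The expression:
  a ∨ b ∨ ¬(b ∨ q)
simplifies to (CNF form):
a ∨ b ∨ ¬q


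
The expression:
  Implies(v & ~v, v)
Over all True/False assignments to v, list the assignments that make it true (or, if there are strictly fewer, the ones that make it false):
is always true.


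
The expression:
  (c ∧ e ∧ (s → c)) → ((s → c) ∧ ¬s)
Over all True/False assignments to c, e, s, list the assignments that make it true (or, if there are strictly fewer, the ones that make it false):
is false only for:
  c=True, e=True, s=True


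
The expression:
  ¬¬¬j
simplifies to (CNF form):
¬j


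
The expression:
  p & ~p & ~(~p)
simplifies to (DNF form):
False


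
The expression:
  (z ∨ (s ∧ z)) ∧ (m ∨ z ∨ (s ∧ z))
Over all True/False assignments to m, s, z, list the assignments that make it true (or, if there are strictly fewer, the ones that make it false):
is true only for:
  m=False, s=False, z=True;
  m=False, s=True, z=True;
  m=True, s=False, z=True;
  m=True, s=True, z=True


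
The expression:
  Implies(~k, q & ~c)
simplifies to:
k | (q & ~c)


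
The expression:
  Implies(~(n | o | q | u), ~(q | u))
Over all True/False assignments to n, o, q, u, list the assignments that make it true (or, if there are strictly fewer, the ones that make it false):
is always true.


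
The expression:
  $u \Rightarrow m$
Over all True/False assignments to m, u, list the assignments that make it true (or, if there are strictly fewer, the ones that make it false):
is false only for:
  m=False, u=True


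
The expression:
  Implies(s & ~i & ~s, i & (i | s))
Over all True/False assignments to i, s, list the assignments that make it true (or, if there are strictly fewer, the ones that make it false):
is always true.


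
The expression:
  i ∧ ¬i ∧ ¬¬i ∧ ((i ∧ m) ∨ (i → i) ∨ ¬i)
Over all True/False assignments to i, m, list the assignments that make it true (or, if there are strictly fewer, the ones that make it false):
is never true.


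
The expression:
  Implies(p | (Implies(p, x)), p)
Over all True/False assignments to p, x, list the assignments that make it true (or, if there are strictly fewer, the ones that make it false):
is true only for:
  p=True, x=False;
  p=True, x=True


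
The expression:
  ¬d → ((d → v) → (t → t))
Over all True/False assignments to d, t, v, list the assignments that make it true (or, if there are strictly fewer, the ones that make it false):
is always true.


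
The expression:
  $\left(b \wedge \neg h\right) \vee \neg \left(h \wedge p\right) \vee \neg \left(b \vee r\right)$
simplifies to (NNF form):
$\left(\neg b \wedge \neg r\right) \vee \neg h \vee \neg p$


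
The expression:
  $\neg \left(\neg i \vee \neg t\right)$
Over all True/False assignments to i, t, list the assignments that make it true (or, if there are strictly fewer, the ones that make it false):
is true only for:
  i=True, t=True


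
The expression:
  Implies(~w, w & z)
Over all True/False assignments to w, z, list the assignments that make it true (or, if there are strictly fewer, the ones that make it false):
is true only for:
  w=True, z=False;
  w=True, z=True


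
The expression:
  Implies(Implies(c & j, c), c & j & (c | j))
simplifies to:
c & j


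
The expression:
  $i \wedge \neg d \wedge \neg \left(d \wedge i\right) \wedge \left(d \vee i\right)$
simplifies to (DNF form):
$i \wedge \neg d$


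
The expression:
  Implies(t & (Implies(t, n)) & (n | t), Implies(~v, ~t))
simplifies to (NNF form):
v | ~n | ~t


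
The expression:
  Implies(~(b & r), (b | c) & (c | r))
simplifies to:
c | (b & r)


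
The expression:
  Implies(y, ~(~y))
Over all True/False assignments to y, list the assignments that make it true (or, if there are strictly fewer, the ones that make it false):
is always true.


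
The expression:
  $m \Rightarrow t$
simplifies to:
$t \vee \neg m$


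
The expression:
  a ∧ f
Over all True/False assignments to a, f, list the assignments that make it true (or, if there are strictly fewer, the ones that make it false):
is true only for:
  a=True, f=True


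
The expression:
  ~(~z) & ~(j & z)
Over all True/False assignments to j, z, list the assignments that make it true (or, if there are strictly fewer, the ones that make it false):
is true only for:
  j=False, z=True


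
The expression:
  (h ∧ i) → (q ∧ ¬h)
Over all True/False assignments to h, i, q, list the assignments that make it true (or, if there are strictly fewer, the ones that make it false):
is false only for:
  h=True, i=True, q=False;
  h=True, i=True, q=True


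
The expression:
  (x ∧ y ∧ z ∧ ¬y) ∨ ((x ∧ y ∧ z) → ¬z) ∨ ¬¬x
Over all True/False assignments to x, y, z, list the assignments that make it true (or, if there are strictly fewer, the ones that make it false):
is always true.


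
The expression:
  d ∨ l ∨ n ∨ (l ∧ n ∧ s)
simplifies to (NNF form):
d ∨ l ∨ n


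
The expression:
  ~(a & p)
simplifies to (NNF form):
~a | ~p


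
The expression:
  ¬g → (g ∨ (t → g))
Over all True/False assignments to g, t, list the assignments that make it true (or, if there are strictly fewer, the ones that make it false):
is false only for:
  g=False, t=True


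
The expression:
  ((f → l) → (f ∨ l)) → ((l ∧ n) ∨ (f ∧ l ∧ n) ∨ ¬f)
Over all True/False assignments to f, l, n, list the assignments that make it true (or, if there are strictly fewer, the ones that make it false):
is false only for:
  f=True, l=False, n=False;
  f=True, l=False, n=True;
  f=True, l=True, n=False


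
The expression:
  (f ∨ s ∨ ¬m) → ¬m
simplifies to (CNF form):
(¬f ∨ ¬m) ∧ (¬m ∨ ¬s)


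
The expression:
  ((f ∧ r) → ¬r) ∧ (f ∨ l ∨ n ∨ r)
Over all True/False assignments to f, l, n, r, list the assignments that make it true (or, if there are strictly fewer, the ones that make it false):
is false only for:
  f=False, l=False, n=False, r=False;
  f=True, l=False, n=False, r=True;
  f=True, l=False, n=True, r=True;
  f=True, l=True, n=False, r=True;
  f=True, l=True, n=True, r=True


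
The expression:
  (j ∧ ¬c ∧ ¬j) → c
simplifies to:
True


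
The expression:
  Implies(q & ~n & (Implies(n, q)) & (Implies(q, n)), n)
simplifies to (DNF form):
True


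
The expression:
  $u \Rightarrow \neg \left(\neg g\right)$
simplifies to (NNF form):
$g \vee \neg u$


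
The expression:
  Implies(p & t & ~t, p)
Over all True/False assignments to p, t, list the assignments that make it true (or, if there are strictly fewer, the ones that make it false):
is always true.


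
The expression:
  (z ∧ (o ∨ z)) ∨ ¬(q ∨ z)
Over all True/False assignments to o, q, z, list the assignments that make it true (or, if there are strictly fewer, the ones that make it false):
is false only for:
  o=False, q=True, z=False;
  o=True, q=True, z=False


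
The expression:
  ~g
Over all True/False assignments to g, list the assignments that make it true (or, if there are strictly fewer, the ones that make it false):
is true only for:
  g=False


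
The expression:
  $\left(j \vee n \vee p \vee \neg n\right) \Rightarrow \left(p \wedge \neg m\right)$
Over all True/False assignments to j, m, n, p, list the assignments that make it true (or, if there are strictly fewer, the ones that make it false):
is true only for:
  j=False, m=False, n=False, p=True;
  j=False, m=False, n=True, p=True;
  j=True, m=False, n=False, p=True;
  j=True, m=False, n=True, p=True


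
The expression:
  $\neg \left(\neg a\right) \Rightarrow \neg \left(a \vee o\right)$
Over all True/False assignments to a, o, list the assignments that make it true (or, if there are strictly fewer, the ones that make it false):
is true only for:
  a=False, o=False;
  a=False, o=True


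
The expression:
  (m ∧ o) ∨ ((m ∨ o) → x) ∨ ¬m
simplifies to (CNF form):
o ∨ x ∨ ¬m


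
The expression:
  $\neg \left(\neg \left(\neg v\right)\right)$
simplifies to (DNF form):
$\neg v$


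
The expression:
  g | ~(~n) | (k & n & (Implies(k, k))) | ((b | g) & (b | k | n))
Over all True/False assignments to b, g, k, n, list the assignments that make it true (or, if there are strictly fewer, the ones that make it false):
is false only for:
  b=False, g=False, k=False, n=False;
  b=False, g=False, k=True, n=False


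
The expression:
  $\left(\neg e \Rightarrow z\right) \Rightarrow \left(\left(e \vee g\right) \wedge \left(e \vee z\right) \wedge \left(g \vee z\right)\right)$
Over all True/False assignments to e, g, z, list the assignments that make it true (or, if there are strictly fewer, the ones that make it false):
is false only for:
  e=False, g=False, z=True;
  e=True, g=False, z=False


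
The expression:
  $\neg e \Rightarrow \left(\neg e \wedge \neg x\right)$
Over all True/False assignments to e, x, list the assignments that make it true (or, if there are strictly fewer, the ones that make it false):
is false only for:
  e=False, x=True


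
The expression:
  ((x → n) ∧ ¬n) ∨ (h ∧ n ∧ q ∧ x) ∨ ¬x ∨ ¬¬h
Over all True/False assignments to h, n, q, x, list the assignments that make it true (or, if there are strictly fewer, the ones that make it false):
is false only for:
  h=False, n=False, q=False, x=True;
  h=False, n=False, q=True, x=True;
  h=False, n=True, q=False, x=True;
  h=False, n=True, q=True, x=True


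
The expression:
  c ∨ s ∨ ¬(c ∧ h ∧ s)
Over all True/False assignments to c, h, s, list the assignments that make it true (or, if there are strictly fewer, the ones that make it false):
is always true.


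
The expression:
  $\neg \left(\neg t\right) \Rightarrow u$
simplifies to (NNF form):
$u \vee \neg t$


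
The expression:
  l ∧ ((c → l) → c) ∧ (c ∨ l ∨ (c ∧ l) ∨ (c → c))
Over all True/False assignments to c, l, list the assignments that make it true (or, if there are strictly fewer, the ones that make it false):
is true only for:
  c=True, l=True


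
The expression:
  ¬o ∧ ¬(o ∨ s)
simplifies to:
¬o ∧ ¬s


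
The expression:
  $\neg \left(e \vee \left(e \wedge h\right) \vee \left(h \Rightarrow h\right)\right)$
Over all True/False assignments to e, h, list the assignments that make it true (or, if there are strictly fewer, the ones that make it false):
is never true.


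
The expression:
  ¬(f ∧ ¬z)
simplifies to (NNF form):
z ∨ ¬f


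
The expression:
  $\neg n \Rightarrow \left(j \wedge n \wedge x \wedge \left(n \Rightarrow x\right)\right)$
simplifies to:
$n$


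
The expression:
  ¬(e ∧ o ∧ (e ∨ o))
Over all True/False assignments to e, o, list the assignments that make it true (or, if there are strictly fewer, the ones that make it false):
is false only for:
  e=True, o=True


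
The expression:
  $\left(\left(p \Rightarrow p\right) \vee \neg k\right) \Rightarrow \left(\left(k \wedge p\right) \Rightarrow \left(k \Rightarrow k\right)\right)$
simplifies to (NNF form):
$\text{True}$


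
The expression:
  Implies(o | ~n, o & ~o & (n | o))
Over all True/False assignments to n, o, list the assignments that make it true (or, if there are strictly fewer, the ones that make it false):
is true only for:
  n=True, o=False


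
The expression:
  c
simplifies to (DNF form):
c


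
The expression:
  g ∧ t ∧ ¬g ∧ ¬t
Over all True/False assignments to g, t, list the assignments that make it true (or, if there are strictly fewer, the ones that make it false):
is never true.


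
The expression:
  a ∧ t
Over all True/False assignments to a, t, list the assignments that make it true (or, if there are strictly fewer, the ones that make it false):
is true only for:
  a=True, t=True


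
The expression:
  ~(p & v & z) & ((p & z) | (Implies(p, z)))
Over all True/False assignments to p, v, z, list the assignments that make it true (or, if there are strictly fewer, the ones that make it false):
is false only for:
  p=True, v=False, z=False;
  p=True, v=True, z=False;
  p=True, v=True, z=True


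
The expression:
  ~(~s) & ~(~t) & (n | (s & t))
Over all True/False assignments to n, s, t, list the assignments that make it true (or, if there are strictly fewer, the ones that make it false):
is true only for:
  n=False, s=True, t=True;
  n=True, s=True, t=True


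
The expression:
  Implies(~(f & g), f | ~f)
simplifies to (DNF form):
True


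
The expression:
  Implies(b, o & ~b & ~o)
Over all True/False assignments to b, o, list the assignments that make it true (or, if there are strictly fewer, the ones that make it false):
is true only for:
  b=False, o=False;
  b=False, o=True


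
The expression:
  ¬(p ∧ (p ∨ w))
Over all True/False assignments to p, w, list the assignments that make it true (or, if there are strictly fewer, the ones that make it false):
is true only for:
  p=False, w=False;
  p=False, w=True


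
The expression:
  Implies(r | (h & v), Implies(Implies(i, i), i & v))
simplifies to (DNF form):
(i & v) | (~h & ~r) | (~r & ~v)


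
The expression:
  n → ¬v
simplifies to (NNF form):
¬n ∨ ¬v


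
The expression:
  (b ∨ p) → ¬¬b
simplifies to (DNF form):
b ∨ ¬p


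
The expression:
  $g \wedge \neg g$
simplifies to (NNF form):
$\text{False}$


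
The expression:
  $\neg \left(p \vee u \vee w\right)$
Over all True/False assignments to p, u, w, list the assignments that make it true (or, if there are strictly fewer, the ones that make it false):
is true only for:
  p=False, u=False, w=False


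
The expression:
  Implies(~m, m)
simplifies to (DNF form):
m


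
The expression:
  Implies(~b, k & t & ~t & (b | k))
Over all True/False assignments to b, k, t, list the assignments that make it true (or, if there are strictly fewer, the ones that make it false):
is true only for:
  b=True, k=False, t=False;
  b=True, k=False, t=True;
  b=True, k=True, t=False;
  b=True, k=True, t=True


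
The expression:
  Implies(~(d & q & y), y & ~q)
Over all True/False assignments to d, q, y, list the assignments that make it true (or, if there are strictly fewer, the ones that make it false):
is true only for:
  d=False, q=False, y=True;
  d=True, q=False, y=True;
  d=True, q=True, y=True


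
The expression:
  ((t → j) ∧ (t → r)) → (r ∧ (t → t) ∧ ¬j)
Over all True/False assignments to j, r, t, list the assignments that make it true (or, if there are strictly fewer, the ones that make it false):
is true only for:
  j=False, r=False, t=True;
  j=False, r=True, t=False;
  j=False, r=True, t=True;
  j=True, r=False, t=True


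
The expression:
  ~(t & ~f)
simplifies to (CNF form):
f | ~t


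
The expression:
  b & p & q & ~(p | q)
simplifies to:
False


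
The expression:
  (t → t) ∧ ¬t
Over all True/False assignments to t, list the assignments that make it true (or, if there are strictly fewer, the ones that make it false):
is true only for:
  t=False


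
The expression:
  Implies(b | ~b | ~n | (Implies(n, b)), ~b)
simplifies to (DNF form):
~b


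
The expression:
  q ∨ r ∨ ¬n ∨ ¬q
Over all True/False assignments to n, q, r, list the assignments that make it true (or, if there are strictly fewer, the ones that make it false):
is always true.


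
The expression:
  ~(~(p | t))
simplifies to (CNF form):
p | t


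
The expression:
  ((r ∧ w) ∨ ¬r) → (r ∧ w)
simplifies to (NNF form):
r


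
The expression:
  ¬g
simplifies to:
¬g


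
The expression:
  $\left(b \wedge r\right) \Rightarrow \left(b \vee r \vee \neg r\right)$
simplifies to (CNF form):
$\text{True}$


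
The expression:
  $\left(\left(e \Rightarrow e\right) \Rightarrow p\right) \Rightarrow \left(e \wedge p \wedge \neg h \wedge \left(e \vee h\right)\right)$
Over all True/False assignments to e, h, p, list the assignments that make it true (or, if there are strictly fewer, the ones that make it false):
is false only for:
  e=False, h=False, p=True;
  e=False, h=True, p=True;
  e=True, h=True, p=True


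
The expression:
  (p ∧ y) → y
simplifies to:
True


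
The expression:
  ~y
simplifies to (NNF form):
~y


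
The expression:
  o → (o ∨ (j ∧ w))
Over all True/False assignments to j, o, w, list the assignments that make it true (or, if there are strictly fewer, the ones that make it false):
is always true.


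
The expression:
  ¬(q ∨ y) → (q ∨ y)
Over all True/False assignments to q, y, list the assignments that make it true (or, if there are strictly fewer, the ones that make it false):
is false only for:
  q=False, y=False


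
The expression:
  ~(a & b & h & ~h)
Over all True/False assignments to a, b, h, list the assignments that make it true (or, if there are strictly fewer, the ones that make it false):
is always true.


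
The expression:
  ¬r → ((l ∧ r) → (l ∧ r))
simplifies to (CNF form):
True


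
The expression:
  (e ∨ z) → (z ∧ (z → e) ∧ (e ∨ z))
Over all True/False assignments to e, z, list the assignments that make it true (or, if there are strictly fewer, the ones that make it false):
is true only for:
  e=False, z=False;
  e=True, z=True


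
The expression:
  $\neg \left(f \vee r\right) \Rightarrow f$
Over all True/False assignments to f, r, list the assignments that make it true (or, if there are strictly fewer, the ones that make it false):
is false only for:
  f=False, r=False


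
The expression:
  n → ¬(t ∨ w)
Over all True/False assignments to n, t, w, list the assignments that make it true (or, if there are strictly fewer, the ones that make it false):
is false only for:
  n=True, t=False, w=True;
  n=True, t=True, w=False;
  n=True, t=True, w=True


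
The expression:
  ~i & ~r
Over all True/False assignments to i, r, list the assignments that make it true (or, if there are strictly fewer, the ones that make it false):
is true only for:
  i=False, r=False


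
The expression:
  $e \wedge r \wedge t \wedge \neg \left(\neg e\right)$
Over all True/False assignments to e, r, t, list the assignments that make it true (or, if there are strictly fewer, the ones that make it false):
is true only for:
  e=True, r=True, t=True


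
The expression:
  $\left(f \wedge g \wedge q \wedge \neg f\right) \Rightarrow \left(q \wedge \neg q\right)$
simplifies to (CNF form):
$\text{True}$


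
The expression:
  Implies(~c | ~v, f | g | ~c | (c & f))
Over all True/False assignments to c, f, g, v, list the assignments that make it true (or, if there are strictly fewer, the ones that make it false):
is false only for:
  c=True, f=False, g=False, v=False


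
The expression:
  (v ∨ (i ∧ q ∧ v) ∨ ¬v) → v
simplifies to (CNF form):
v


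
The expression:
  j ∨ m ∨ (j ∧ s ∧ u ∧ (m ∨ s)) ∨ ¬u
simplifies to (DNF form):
j ∨ m ∨ ¬u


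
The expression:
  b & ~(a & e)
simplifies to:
b & (~a | ~e)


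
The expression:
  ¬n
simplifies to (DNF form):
¬n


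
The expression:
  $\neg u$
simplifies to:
$\neg u$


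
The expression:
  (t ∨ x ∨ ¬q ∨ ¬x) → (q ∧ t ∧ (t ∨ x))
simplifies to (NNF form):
q ∧ t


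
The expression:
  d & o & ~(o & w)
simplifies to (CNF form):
d & o & ~w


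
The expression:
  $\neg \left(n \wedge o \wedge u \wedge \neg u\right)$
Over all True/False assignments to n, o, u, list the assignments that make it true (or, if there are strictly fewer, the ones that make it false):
is always true.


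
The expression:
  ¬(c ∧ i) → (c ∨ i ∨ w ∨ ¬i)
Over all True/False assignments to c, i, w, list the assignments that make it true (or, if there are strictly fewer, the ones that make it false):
is always true.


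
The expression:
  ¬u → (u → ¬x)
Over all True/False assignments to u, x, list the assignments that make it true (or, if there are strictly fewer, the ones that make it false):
is always true.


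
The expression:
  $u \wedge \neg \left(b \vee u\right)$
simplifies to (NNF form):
$\text{False}$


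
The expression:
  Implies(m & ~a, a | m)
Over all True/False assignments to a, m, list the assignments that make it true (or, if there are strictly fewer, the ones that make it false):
is always true.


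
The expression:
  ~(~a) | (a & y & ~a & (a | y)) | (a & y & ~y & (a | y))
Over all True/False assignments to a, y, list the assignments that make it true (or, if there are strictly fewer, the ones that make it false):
is true only for:
  a=True, y=False;
  a=True, y=True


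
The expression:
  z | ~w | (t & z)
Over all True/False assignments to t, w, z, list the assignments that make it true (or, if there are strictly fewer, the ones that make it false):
is false only for:
  t=False, w=True, z=False;
  t=True, w=True, z=False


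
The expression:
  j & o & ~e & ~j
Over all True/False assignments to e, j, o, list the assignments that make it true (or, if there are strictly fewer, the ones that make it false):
is never true.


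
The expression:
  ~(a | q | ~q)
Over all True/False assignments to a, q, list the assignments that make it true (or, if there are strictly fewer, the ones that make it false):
is never true.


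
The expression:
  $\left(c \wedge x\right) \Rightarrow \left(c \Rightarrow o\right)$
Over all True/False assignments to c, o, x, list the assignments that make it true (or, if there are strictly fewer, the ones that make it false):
is false only for:
  c=True, o=False, x=True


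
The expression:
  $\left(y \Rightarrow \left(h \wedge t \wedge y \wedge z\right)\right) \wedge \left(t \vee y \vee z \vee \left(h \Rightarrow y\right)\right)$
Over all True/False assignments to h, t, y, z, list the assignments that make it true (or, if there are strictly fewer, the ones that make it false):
is true only for:
  h=False, t=False, y=False, z=False;
  h=False, t=False, y=False, z=True;
  h=False, t=True, y=False, z=False;
  h=False, t=True, y=False, z=True;
  h=True, t=False, y=False, z=True;
  h=True, t=True, y=False, z=False;
  h=True, t=True, y=False, z=True;
  h=True, t=True, y=True, z=True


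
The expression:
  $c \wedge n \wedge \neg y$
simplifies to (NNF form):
$c \wedge n \wedge \neg y$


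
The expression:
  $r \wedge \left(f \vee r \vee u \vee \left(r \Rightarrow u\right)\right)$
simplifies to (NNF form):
$r$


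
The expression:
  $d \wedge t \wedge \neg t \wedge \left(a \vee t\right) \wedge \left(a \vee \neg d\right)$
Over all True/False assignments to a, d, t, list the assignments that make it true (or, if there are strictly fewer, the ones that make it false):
is never true.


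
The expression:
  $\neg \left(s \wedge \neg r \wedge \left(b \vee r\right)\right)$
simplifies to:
$r \vee \neg b \vee \neg s$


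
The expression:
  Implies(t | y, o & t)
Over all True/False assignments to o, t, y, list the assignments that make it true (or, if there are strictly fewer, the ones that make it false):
is true only for:
  o=False, t=False, y=False;
  o=True, t=False, y=False;
  o=True, t=True, y=False;
  o=True, t=True, y=True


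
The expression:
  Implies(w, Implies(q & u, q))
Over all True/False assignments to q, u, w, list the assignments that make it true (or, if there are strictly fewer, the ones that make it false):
is always true.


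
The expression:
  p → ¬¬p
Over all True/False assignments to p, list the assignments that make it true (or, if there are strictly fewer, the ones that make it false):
is always true.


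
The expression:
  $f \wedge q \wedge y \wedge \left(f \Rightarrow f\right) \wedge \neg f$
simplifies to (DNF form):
$\text{False}$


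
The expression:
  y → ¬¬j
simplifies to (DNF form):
j ∨ ¬y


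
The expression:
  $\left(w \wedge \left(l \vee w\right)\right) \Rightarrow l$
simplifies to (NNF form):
$l \vee \neg w$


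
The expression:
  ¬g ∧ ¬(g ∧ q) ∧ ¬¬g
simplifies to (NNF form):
False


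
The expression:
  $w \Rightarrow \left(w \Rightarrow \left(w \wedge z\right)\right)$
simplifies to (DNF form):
$z \vee \neg w$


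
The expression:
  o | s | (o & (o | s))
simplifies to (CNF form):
o | s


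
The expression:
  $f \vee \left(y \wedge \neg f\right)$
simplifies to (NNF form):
$f \vee y$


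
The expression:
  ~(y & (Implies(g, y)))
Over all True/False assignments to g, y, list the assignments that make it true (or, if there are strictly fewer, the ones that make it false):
is true only for:
  g=False, y=False;
  g=True, y=False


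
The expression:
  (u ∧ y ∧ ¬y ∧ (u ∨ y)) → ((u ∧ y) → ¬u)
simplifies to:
True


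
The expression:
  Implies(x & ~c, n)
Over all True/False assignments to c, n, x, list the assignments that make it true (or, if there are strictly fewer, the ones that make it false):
is false only for:
  c=False, n=False, x=True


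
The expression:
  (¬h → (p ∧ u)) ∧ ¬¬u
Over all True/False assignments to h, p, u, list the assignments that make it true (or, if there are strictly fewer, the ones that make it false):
is true only for:
  h=False, p=True, u=True;
  h=True, p=False, u=True;
  h=True, p=True, u=True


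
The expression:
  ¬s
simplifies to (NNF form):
¬s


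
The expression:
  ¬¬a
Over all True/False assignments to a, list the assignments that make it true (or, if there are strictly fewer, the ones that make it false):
is true only for:
  a=True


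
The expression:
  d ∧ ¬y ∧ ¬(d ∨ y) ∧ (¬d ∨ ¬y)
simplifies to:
False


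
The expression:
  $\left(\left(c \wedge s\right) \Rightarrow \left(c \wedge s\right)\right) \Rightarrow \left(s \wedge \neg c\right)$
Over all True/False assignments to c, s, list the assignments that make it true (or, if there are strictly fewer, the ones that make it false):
is true only for:
  c=False, s=True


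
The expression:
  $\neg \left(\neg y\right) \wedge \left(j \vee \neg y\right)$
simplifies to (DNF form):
$j \wedge y$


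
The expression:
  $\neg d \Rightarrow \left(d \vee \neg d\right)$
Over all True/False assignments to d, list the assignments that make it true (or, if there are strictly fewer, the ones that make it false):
is always true.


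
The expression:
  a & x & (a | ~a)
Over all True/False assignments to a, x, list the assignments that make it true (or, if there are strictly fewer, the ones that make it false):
is true only for:
  a=True, x=True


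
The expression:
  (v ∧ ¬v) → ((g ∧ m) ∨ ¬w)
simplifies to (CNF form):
True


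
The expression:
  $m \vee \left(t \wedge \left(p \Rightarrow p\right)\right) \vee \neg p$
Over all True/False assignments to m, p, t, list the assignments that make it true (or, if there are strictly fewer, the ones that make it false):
is false only for:
  m=False, p=True, t=False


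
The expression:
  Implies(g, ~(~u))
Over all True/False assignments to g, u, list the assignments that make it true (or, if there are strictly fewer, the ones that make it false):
is false only for:
  g=True, u=False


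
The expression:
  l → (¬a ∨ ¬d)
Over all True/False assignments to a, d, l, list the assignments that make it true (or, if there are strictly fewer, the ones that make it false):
is false only for:
  a=True, d=True, l=True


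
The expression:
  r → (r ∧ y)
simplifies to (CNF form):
y ∨ ¬r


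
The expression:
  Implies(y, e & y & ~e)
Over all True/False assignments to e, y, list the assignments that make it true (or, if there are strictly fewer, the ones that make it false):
is true only for:
  e=False, y=False;
  e=True, y=False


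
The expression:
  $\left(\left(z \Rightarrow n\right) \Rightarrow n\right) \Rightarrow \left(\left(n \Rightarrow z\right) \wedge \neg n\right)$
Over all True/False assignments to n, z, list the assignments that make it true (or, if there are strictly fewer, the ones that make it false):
is true only for:
  n=False, z=False;
  n=False, z=True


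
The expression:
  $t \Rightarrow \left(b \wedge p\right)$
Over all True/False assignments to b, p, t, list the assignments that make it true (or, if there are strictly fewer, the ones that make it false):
is false only for:
  b=False, p=False, t=True;
  b=False, p=True, t=True;
  b=True, p=False, t=True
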